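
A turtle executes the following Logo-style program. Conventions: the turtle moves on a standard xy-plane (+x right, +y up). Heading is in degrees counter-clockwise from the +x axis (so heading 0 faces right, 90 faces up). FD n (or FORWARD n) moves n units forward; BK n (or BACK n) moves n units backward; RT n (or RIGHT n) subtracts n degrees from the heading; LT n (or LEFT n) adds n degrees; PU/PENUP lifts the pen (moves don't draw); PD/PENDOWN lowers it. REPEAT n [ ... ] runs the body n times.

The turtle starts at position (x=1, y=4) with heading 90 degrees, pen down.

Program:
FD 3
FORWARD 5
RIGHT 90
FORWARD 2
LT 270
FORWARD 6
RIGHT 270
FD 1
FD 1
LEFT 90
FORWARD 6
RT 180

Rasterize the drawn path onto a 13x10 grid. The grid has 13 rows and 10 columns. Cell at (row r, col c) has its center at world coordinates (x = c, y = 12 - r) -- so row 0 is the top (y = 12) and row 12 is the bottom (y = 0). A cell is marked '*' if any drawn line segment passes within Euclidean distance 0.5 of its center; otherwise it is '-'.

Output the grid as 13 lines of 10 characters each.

Answer: -***-*----
-*-*-*----
-*-*-*----
-*-*-*----
-*-*-*----
-*-*-*----
-*-***----
-*--------
-*--------
----------
----------
----------
----------

Derivation:
Segment 0: (1,4) -> (1,7)
Segment 1: (1,7) -> (1,12)
Segment 2: (1,12) -> (3,12)
Segment 3: (3,12) -> (3,6)
Segment 4: (3,6) -> (4,6)
Segment 5: (4,6) -> (5,6)
Segment 6: (5,6) -> (5,12)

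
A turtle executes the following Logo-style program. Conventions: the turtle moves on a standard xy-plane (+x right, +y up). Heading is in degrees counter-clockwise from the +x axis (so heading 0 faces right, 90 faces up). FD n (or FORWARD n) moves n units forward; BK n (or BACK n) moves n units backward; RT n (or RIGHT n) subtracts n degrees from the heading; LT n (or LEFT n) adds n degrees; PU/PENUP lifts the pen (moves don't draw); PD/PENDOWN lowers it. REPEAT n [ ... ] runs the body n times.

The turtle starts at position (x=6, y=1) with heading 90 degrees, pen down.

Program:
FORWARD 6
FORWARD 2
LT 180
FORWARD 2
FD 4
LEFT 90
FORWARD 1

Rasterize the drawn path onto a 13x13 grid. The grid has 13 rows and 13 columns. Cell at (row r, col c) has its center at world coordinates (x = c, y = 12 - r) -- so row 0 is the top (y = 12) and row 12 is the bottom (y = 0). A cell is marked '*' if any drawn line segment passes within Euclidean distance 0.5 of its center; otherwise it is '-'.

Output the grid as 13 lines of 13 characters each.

Answer: -------------
-------------
-------------
------*------
------*------
------*------
------*------
------*------
------*------
------**-----
------*------
------*------
-------------

Derivation:
Segment 0: (6,1) -> (6,7)
Segment 1: (6,7) -> (6,9)
Segment 2: (6,9) -> (6,7)
Segment 3: (6,7) -> (6,3)
Segment 4: (6,3) -> (7,3)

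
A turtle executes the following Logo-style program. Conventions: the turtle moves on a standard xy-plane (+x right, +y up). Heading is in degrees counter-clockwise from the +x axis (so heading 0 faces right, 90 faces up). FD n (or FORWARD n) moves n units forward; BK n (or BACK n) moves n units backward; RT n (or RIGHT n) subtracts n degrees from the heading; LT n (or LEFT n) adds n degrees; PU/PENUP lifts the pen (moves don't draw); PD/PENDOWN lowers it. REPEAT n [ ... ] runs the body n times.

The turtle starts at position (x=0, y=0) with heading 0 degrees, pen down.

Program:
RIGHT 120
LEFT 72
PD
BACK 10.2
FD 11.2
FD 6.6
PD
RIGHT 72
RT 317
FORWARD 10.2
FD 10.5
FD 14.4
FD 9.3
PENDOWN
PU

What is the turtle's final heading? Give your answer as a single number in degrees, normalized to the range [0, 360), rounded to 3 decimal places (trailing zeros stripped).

Executing turtle program step by step:
Start: pos=(0,0), heading=0, pen down
RT 120: heading 0 -> 240
LT 72: heading 240 -> 312
PD: pen down
BK 10.2: (0,0) -> (-6.825,7.58) [heading=312, draw]
FD 11.2: (-6.825,7.58) -> (0.669,-0.743) [heading=312, draw]
FD 6.6: (0.669,-0.743) -> (5.085,-5.648) [heading=312, draw]
PD: pen down
RT 72: heading 312 -> 240
RT 317: heading 240 -> 283
FD 10.2: (5.085,-5.648) -> (7.38,-15.586) [heading=283, draw]
FD 10.5: (7.38,-15.586) -> (9.742,-25.817) [heading=283, draw]
FD 14.4: (9.742,-25.817) -> (12.981,-39.848) [heading=283, draw]
FD 9.3: (12.981,-39.848) -> (15.073,-48.91) [heading=283, draw]
PD: pen down
PU: pen up
Final: pos=(15.073,-48.91), heading=283, 7 segment(s) drawn

Answer: 283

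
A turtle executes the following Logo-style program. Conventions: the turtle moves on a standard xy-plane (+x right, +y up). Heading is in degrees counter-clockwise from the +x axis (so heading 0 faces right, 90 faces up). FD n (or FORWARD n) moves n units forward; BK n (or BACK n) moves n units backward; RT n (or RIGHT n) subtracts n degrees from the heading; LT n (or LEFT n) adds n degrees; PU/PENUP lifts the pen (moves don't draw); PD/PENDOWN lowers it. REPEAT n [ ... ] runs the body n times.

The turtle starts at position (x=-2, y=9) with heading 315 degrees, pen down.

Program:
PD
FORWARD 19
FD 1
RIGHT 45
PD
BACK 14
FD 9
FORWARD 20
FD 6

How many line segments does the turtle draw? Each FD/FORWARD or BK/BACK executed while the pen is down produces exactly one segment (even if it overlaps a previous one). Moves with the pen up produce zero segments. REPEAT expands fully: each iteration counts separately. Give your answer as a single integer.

Executing turtle program step by step:
Start: pos=(-2,9), heading=315, pen down
PD: pen down
FD 19: (-2,9) -> (11.435,-4.435) [heading=315, draw]
FD 1: (11.435,-4.435) -> (12.142,-5.142) [heading=315, draw]
RT 45: heading 315 -> 270
PD: pen down
BK 14: (12.142,-5.142) -> (12.142,8.858) [heading=270, draw]
FD 9: (12.142,8.858) -> (12.142,-0.142) [heading=270, draw]
FD 20: (12.142,-0.142) -> (12.142,-20.142) [heading=270, draw]
FD 6: (12.142,-20.142) -> (12.142,-26.142) [heading=270, draw]
Final: pos=(12.142,-26.142), heading=270, 6 segment(s) drawn
Segments drawn: 6

Answer: 6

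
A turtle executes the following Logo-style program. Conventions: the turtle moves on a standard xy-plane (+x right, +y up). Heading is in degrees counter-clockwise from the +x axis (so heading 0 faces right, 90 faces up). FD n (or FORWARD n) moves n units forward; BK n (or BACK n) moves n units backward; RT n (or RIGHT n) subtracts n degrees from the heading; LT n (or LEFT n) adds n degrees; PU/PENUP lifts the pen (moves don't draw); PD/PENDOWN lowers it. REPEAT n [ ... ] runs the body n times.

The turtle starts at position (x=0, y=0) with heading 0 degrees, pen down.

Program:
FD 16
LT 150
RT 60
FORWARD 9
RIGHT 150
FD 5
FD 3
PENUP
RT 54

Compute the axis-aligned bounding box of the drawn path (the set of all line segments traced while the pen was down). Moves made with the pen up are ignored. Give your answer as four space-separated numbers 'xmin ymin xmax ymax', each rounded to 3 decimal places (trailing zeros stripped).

Answer: 0 0 20 9

Derivation:
Executing turtle program step by step:
Start: pos=(0,0), heading=0, pen down
FD 16: (0,0) -> (16,0) [heading=0, draw]
LT 150: heading 0 -> 150
RT 60: heading 150 -> 90
FD 9: (16,0) -> (16,9) [heading=90, draw]
RT 150: heading 90 -> 300
FD 5: (16,9) -> (18.5,4.67) [heading=300, draw]
FD 3: (18.5,4.67) -> (20,2.072) [heading=300, draw]
PU: pen up
RT 54: heading 300 -> 246
Final: pos=(20,2.072), heading=246, 4 segment(s) drawn

Segment endpoints: x in {0, 16, 18.5, 20}, y in {0, 2.072, 4.67, 9}
xmin=0, ymin=0, xmax=20, ymax=9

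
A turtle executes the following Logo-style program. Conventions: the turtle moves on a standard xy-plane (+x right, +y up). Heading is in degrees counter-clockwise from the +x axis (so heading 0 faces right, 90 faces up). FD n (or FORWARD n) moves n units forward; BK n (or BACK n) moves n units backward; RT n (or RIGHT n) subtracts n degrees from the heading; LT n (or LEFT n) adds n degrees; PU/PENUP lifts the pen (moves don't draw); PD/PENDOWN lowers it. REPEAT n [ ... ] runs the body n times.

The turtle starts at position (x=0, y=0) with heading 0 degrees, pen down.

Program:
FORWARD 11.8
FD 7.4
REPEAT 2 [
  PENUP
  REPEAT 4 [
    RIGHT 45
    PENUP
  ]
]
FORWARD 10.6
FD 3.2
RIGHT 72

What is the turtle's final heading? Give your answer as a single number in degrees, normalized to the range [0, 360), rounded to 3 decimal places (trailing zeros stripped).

Executing turtle program step by step:
Start: pos=(0,0), heading=0, pen down
FD 11.8: (0,0) -> (11.8,0) [heading=0, draw]
FD 7.4: (11.8,0) -> (19.2,0) [heading=0, draw]
REPEAT 2 [
  -- iteration 1/2 --
  PU: pen up
  REPEAT 4 [
    -- iteration 1/4 --
    RT 45: heading 0 -> 315
    PU: pen up
    -- iteration 2/4 --
    RT 45: heading 315 -> 270
    PU: pen up
    -- iteration 3/4 --
    RT 45: heading 270 -> 225
    PU: pen up
    -- iteration 4/4 --
    RT 45: heading 225 -> 180
    PU: pen up
  ]
  -- iteration 2/2 --
  PU: pen up
  REPEAT 4 [
    -- iteration 1/4 --
    RT 45: heading 180 -> 135
    PU: pen up
    -- iteration 2/4 --
    RT 45: heading 135 -> 90
    PU: pen up
    -- iteration 3/4 --
    RT 45: heading 90 -> 45
    PU: pen up
    -- iteration 4/4 --
    RT 45: heading 45 -> 0
    PU: pen up
  ]
]
FD 10.6: (19.2,0) -> (29.8,0) [heading=0, move]
FD 3.2: (29.8,0) -> (33,0) [heading=0, move]
RT 72: heading 0 -> 288
Final: pos=(33,0), heading=288, 2 segment(s) drawn

Answer: 288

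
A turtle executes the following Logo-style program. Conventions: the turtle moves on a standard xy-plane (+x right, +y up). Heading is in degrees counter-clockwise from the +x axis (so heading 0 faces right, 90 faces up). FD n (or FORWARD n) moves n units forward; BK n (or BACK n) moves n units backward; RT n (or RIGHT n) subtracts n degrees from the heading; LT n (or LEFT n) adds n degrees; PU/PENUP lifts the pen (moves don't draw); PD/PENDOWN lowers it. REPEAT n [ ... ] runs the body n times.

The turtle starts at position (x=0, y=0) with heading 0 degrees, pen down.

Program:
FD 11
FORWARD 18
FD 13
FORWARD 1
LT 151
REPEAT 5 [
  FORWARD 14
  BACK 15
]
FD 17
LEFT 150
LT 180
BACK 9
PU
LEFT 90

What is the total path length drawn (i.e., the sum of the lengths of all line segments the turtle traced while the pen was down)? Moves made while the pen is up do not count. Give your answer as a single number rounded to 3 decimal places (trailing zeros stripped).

Answer: 214

Derivation:
Executing turtle program step by step:
Start: pos=(0,0), heading=0, pen down
FD 11: (0,0) -> (11,0) [heading=0, draw]
FD 18: (11,0) -> (29,0) [heading=0, draw]
FD 13: (29,0) -> (42,0) [heading=0, draw]
FD 1: (42,0) -> (43,0) [heading=0, draw]
LT 151: heading 0 -> 151
REPEAT 5 [
  -- iteration 1/5 --
  FD 14: (43,0) -> (30.755,6.787) [heading=151, draw]
  BK 15: (30.755,6.787) -> (43.875,-0.485) [heading=151, draw]
  -- iteration 2/5 --
  FD 14: (43.875,-0.485) -> (31.63,6.303) [heading=151, draw]
  BK 15: (31.63,6.303) -> (44.749,-0.97) [heading=151, draw]
  -- iteration 3/5 --
  FD 14: (44.749,-0.97) -> (32.505,5.818) [heading=151, draw]
  BK 15: (32.505,5.818) -> (45.624,-1.454) [heading=151, draw]
  -- iteration 4/5 --
  FD 14: (45.624,-1.454) -> (33.379,5.333) [heading=151, draw]
  BK 15: (33.379,5.333) -> (46.498,-1.939) [heading=151, draw]
  -- iteration 5/5 --
  FD 14: (46.498,-1.939) -> (34.254,4.848) [heading=151, draw]
  BK 15: (34.254,4.848) -> (47.373,-2.424) [heading=151, draw]
]
FD 17: (47.373,-2.424) -> (32.505,5.818) [heading=151, draw]
LT 150: heading 151 -> 301
LT 180: heading 301 -> 121
BK 9: (32.505,5.818) -> (37.14,-1.897) [heading=121, draw]
PU: pen up
LT 90: heading 121 -> 211
Final: pos=(37.14,-1.897), heading=211, 16 segment(s) drawn

Segment lengths:
  seg 1: (0,0) -> (11,0), length = 11
  seg 2: (11,0) -> (29,0), length = 18
  seg 3: (29,0) -> (42,0), length = 13
  seg 4: (42,0) -> (43,0), length = 1
  seg 5: (43,0) -> (30.755,6.787), length = 14
  seg 6: (30.755,6.787) -> (43.875,-0.485), length = 15
  seg 7: (43.875,-0.485) -> (31.63,6.303), length = 14
  seg 8: (31.63,6.303) -> (44.749,-0.97), length = 15
  seg 9: (44.749,-0.97) -> (32.505,5.818), length = 14
  seg 10: (32.505,5.818) -> (45.624,-1.454), length = 15
  seg 11: (45.624,-1.454) -> (33.379,5.333), length = 14
  seg 12: (33.379,5.333) -> (46.498,-1.939), length = 15
  seg 13: (46.498,-1.939) -> (34.254,4.848), length = 14
  seg 14: (34.254,4.848) -> (47.373,-2.424), length = 15
  seg 15: (47.373,-2.424) -> (32.505,5.818), length = 17
  seg 16: (32.505,5.818) -> (37.14,-1.897), length = 9
Total = 214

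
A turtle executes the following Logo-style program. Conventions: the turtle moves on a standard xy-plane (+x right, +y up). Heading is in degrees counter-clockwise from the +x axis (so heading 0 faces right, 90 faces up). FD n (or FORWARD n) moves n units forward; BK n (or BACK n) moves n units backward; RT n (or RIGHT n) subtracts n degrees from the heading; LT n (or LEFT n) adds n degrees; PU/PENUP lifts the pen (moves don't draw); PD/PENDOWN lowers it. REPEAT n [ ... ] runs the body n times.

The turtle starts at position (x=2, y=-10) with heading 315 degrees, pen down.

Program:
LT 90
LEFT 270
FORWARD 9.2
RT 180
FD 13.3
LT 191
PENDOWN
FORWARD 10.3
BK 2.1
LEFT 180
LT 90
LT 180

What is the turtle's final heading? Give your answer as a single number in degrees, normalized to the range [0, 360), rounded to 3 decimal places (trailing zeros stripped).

Executing turtle program step by step:
Start: pos=(2,-10), heading=315, pen down
LT 90: heading 315 -> 45
LT 270: heading 45 -> 315
FD 9.2: (2,-10) -> (8.505,-16.505) [heading=315, draw]
RT 180: heading 315 -> 135
FD 13.3: (8.505,-16.505) -> (-0.899,-7.101) [heading=135, draw]
LT 191: heading 135 -> 326
PD: pen down
FD 10.3: (-0.899,-7.101) -> (7.64,-12.861) [heading=326, draw]
BK 2.1: (7.64,-12.861) -> (5.899,-11.686) [heading=326, draw]
LT 180: heading 326 -> 146
LT 90: heading 146 -> 236
LT 180: heading 236 -> 56
Final: pos=(5.899,-11.686), heading=56, 4 segment(s) drawn

Answer: 56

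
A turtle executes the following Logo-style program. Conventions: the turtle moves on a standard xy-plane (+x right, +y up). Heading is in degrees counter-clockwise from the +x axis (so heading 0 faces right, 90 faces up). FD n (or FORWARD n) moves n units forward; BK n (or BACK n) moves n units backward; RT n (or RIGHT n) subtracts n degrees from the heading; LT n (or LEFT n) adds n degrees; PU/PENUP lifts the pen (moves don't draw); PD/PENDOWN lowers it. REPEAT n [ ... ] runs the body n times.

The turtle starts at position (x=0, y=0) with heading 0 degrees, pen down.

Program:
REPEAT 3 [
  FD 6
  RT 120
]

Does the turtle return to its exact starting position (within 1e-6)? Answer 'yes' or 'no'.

Executing turtle program step by step:
Start: pos=(0,0), heading=0, pen down
REPEAT 3 [
  -- iteration 1/3 --
  FD 6: (0,0) -> (6,0) [heading=0, draw]
  RT 120: heading 0 -> 240
  -- iteration 2/3 --
  FD 6: (6,0) -> (3,-5.196) [heading=240, draw]
  RT 120: heading 240 -> 120
  -- iteration 3/3 --
  FD 6: (3,-5.196) -> (0,0) [heading=120, draw]
  RT 120: heading 120 -> 0
]
Final: pos=(0,0), heading=0, 3 segment(s) drawn

Start position: (0, 0)
Final position: (0, 0)
Distance = 0; < 1e-6 -> CLOSED

Answer: yes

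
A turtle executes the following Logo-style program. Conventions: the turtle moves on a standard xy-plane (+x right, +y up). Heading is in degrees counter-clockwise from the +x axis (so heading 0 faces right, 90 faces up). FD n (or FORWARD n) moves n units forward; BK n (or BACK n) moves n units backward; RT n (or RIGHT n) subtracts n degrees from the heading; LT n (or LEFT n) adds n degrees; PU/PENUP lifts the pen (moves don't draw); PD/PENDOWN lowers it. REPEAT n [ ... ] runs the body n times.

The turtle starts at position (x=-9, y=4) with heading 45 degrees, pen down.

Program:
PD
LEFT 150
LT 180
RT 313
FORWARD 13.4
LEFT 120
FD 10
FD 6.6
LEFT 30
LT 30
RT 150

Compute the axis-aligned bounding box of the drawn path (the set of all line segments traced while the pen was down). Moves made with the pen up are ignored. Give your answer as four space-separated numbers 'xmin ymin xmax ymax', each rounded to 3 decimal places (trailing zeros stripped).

Answer: -19.299 4 -2.709 15.831

Derivation:
Executing turtle program step by step:
Start: pos=(-9,4), heading=45, pen down
PD: pen down
LT 150: heading 45 -> 195
LT 180: heading 195 -> 15
RT 313: heading 15 -> 62
FD 13.4: (-9,4) -> (-2.709,15.831) [heading=62, draw]
LT 120: heading 62 -> 182
FD 10: (-2.709,15.831) -> (-12.703,15.483) [heading=182, draw]
FD 6.6: (-12.703,15.483) -> (-19.299,15.252) [heading=182, draw]
LT 30: heading 182 -> 212
LT 30: heading 212 -> 242
RT 150: heading 242 -> 92
Final: pos=(-19.299,15.252), heading=92, 3 segment(s) drawn

Segment endpoints: x in {-19.299, -12.703, -9, -2.709}, y in {4, 15.252, 15.483, 15.831}
xmin=-19.299, ymin=4, xmax=-2.709, ymax=15.831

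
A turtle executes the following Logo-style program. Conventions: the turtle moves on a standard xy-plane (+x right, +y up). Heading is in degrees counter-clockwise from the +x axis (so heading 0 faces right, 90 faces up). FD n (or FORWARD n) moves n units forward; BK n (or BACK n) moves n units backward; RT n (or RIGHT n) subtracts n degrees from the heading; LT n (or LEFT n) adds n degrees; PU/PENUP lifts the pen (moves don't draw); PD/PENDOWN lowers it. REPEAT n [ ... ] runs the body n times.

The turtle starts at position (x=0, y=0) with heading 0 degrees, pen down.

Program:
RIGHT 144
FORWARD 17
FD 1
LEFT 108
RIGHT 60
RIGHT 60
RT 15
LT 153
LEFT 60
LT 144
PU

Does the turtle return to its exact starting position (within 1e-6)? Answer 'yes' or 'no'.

Executing turtle program step by step:
Start: pos=(0,0), heading=0, pen down
RT 144: heading 0 -> 216
FD 17: (0,0) -> (-13.753,-9.992) [heading=216, draw]
FD 1: (-13.753,-9.992) -> (-14.562,-10.58) [heading=216, draw]
LT 108: heading 216 -> 324
RT 60: heading 324 -> 264
RT 60: heading 264 -> 204
RT 15: heading 204 -> 189
LT 153: heading 189 -> 342
LT 60: heading 342 -> 42
LT 144: heading 42 -> 186
PU: pen up
Final: pos=(-14.562,-10.58), heading=186, 2 segment(s) drawn

Start position: (0, 0)
Final position: (-14.562, -10.58)
Distance = 18; >= 1e-6 -> NOT closed

Answer: no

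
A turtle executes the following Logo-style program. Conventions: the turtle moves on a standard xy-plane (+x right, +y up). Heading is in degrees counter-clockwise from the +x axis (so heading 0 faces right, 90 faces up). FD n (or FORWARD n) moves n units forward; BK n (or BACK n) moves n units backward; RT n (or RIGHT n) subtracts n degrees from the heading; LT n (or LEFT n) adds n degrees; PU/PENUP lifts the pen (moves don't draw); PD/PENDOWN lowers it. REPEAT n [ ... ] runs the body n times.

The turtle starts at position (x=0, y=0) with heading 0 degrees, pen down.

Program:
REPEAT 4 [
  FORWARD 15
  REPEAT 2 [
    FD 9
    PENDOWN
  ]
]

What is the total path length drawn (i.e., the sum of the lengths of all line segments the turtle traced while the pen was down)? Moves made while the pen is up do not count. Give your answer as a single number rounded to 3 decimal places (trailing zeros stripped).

Answer: 132

Derivation:
Executing turtle program step by step:
Start: pos=(0,0), heading=0, pen down
REPEAT 4 [
  -- iteration 1/4 --
  FD 15: (0,0) -> (15,0) [heading=0, draw]
  REPEAT 2 [
    -- iteration 1/2 --
    FD 9: (15,0) -> (24,0) [heading=0, draw]
    PD: pen down
    -- iteration 2/2 --
    FD 9: (24,0) -> (33,0) [heading=0, draw]
    PD: pen down
  ]
  -- iteration 2/4 --
  FD 15: (33,0) -> (48,0) [heading=0, draw]
  REPEAT 2 [
    -- iteration 1/2 --
    FD 9: (48,0) -> (57,0) [heading=0, draw]
    PD: pen down
    -- iteration 2/2 --
    FD 9: (57,0) -> (66,0) [heading=0, draw]
    PD: pen down
  ]
  -- iteration 3/4 --
  FD 15: (66,0) -> (81,0) [heading=0, draw]
  REPEAT 2 [
    -- iteration 1/2 --
    FD 9: (81,0) -> (90,0) [heading=0, draw]
    PD: pen down
    -- iteration 2/2 --
    FD 9: (90,0) -> (99,0) [heading=0, draw]
    PD: pen down
  ]
  -- iteration 4/4 --
  FD 15: (99,0) -> (114,0) [heading=0, draw]
  REPEAT 2 [
    -- iteration 1/2 --
    FD 9: (114,0) -> (123,0) [heading=0, draw]
    PD: pen down
    -- iteration 2/2 --
    FD 9: (123,0) -> (132,0) [heading=0, draw]
    PD: pen down
  ]
]
Final: pos=(132,0), heading=0, 12 segment(s) drawn

Segment lengths:
  seg 1: (0,0) -> (15,0), length = 15
  seg 2: (15,0) -> (24,0), length = 9
  seg 3: (24,0) -> (33,0), length = 9
  seg 4: (33,0) -> (48,0), length = 15
  seg 5: (48,0) -> (57,0), length = 9
  seg 6: (57,0) -> (66,0), length = 9
  seg 7: (66,0) -> (81,0), length = 15
  seg 8: (81,0) -> (90,0), length = 9
  seg 9: (90,0) -> (99,0), length = 9
  seg 10: (99,0) -> (114,0), length = 15
  seg 11: (114,0) -> (123,0), length = 9
  seg 12: (123,0) -> (132,0), length = 9
Total = 132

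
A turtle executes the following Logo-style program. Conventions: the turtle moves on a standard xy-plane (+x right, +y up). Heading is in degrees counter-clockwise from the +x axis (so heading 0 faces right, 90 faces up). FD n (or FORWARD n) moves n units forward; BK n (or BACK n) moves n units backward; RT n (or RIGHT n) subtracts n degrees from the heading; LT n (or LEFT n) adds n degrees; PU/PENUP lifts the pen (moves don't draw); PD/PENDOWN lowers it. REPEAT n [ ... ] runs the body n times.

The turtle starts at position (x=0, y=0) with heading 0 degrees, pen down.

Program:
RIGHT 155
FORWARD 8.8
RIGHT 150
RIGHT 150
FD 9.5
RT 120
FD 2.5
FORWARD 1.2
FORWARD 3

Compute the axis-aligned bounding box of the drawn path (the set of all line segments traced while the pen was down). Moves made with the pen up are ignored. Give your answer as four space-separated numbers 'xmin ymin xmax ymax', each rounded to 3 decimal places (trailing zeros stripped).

Executing turtle program step by step:
Start: pos=(0,0), heading=0, pen down
RT 155: heading 0 -> 205
FD 8.8: (0,0) -> (-7.976,-3.719) [heading=205, draw]
RT 150: heading 205 -> 55
RT 150: heading 55 -> 265
FD 9.5: (-7.976,-3.719) -> (-8.803,-13.183) [heading=265, draw]
RT 120: heading 265 -> 145
FD 2.5: (-8.803,-13.183) -> (-10.851,-11.749) [heading=145, draw]
FD 1.2: (-10.851,-11.749) -> (-11.834,-11.061) [heading=145, draw]
FD 3: (-11.834,-11.061) -> (-14.292,-9.34) [heading=145, draw]
Final: pos=(-14.292,-9.34), heading=145, 5 segment(s) drawn

Segment endpoints: x in {-14.292, -11.834, -10.851, -8.803, -7.976, 0}, y in {-13.183, -11.749, -11.061, -9.34, -3.719, 0}
xmin=-14.292, ymin=-13.183, xmax=0, ymax=0

Answer: -14.292 -13.183 0 0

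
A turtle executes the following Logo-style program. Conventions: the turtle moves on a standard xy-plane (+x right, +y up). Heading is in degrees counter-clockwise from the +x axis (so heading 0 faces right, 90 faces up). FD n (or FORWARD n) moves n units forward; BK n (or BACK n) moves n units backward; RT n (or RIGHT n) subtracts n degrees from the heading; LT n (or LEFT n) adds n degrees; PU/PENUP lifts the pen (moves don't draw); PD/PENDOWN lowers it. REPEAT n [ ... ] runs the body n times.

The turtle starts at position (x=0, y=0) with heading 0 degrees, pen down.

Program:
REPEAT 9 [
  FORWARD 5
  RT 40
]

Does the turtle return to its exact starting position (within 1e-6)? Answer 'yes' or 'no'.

Executing turtle program step by step:
Start: pos=(0,0), heading=0, pen down
REPEAT 9 [
  -- iteration 1/9 --
  FD 5: (0,0) -> (5,0) [heading=0, draw]
  RT 40: heading 0 -> 320
  -- iteration 2/9 --
  FD 5: (5,0) -> (8.83,-3.214) [heading=320, draw]
  RT 40: heading 320 -> 280
  -- iteration 3/9 --
  FD 5: (8.83,-3.214) -> (9.698,-8.138) [heading=280, draw]
  RT 40: heading 280 -> 240
  -- iteration 4/9 --
  FD 5: (9.698,-8.138) -> (7.198,-12.468) [heading=240, draw]
  RT 40: heading 240 -> 200
  -- iteration 5/9 --
  FD 5: (7.198,-12.468) -> (2.5,-14.178) [heading=200, draw]
  RT 40: heading 200 -> 160
  -- iteration 6/9 --
  FD 5: (2.5,-14.178) -> (-2.198,-12.468) [heading=160, draw]
  RT 40: heading 160 -> 120
  -- iteration 7/9 --
  FD 5: (-2.198,-12.468) -> (-4.698,-8.138) [heading=120, draw]
  RT 40: heading 120 -> 80
  -- iteration 8/9 --
  FD 5: (-4.698,-8.138) -> (-3.83,-3.214) [heading=80, draw]
  RT 40: heading 80 -> 40
  -- iteration 9/9 --
  FD 5: (-3.83,-3.214) -> (0,0) [heading=40, draw]
  RT 40: heading 40 -> 0
]
Final: pos=(0,0), heading=0, 9 segment(s) drawn

Start position: (0, 0)
Final position: (0, 0)
Distance = 0; < 1e-6 -> CLOSED

Answer: yes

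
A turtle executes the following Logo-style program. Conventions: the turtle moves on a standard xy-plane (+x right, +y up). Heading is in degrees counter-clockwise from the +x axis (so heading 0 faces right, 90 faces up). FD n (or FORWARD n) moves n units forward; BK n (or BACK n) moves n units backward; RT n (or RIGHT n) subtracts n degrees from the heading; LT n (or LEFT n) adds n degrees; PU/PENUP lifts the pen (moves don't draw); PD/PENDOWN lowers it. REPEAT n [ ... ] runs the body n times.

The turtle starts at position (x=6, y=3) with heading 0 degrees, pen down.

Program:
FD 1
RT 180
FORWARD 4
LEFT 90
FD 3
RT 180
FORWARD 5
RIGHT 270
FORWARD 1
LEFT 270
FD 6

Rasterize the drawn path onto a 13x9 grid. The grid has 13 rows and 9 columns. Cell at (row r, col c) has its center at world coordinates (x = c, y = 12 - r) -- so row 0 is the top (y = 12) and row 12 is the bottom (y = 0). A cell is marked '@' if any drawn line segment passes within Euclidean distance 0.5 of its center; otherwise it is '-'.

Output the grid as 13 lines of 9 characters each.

Segment 0: (6,3) -> (7,3)
Segment 1: (7,3) -> (3,3)
Segment 2: (3,3) -> (3,-0)
Segment 3: (3,-0) -> (3,5)
Segment 4: (3,5) -> (2,5)
Segment 5: (2,5) -> (2,11)

Answer: ---------
--@------
--@------
--@------
--@------
--@------
--@------
--@@-----
---@-----
---@@@@@-
---@-----
---@-----
---@-----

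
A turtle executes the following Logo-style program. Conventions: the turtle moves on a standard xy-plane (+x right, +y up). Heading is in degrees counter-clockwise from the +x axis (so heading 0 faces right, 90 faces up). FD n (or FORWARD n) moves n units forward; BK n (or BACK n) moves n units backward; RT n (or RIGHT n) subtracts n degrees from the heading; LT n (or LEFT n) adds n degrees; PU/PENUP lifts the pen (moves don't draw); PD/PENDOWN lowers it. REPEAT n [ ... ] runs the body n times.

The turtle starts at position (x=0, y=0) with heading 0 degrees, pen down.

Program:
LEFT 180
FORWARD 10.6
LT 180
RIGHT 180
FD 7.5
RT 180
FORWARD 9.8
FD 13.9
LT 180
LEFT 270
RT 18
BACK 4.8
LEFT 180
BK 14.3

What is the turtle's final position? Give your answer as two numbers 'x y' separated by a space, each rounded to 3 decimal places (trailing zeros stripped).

Executing turtle program step by step:
Start: pos=(0,0), heading=0, pen down
LT 180: heading 0 -> 180
FD 10.6: (0,0) -> (-10.6,0) [heading=180, draw]
LT 180: heading 180 -> 0
RT 180: heading 0 -> 180
FD 7.5: (-10.6,0) -> (-18.1,0) [heading=180, draw]
RT 180: heading 180 -> 0
FD 9.8: (-18.1,0) -> (-8.3,0) [heading=0, draw]
FD 13.9: (-8.3,0) -> (5.6,0) [heading=0, draw]
LT 180: heading 0 -> 180
LT 270: heading 180 -> 90
RT 18: heading 90 -> 72
BK 4.8: (5.6,0) -> (4.117,-4.565) [heading=72, draw]
LT 180: heading 72 -> 252
BK 14.3: (4.117,-4.565) -> (8.536,9.035) [heading=252, draw]
Final: pos=(8.536,9.035), heading=252, 6 segment(s) drawn

Answer: 8.536 9.035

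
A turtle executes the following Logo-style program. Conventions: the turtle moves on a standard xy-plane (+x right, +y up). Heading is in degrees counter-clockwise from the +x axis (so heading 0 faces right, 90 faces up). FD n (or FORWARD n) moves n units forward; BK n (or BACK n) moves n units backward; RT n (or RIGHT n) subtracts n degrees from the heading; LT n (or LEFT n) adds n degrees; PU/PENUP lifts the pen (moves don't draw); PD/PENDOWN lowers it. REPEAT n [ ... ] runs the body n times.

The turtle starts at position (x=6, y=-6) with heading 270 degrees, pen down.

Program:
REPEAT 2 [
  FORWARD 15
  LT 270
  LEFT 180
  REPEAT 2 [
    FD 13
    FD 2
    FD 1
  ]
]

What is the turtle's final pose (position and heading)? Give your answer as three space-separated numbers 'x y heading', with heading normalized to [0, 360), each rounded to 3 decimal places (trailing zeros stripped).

Answer: 53 11 90

Derivation:
Executing turtle program step by step:
Start: pos=(6,-6), heading=270, pen down
REPEAT 2 [
  -- iteration 1/2 --
  FD 15: (6,-6) -> (6,-21) [heading=270, draw]
  LT 270: heading 270 -> 180
  LT 180: heading 180 -> 0
  REPEAT 2 [
    -- iteration 1/2 --
    FD 13: (6,-21) -> (19,-21) [heading=0, draw]
    FD 2: (19,-21) -> (21,-21) [heading=0, draw]
    FD 1: (21,-21) -> (22,-21) [heading=0, draw]
    -- iteration 2/2 --
    FD 13: (22,-21) -> (35,-21) [heading=0, draw]
    FD 2: (35,-21) -> (37,-21) [heading=0, draw]
    FD 1: (37,-21) -> (38,-21) [heading=0, draw]
  ]
  -- iteration 2/2 --
  FD 15: (38,-21) -> (53,-21) [heading=0, draw]
  LT 270: heading 0 -> 270
  LT 180: heading 270 -> 90
  REPEAT 2 [
    -- iteration 1/2 --
    FD 13: (53,-21) -> (53,-8) [heading=90, draw]
    FD 2: (53,-8) -> (53,-6) [heading=90, draw]
    FD 1: (53,-6) -> (53,-5) [heading=90, draw]
    -- iteration 2/2 --
    FD 13: (53,-5) -> (53,8) [heading=90, draw]
    FD 2: (53,8) -> (53,10) [heading=90, draw]
    FD 1: (53,10) -> (53,11) [heading=90, draw]
  ]
]
Final: pos=(53,11), heading=90, 14 segment(s) drawn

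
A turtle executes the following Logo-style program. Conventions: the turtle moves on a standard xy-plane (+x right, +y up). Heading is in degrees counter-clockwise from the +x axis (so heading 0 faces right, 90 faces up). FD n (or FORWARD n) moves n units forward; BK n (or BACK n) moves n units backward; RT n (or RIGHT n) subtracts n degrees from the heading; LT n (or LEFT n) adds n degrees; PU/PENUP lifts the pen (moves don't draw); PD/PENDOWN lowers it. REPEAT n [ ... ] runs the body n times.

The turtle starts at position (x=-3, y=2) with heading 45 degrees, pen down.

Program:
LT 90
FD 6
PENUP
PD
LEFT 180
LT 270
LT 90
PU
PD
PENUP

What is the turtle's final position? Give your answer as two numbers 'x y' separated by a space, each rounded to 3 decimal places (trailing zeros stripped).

Answer: -7.243 6.243

Derivation:
Executing turtle program step by step:
Start: pos=(-3,2), heading=45, pen down
LT 90: heading 45 -> 135
FD 6: (-3,2) -> (-7.243,6.243) [heading=135, draw]
PU: pen up
PD: pen down
LT 180: heading 135 -> 315
LT 270: heading 315 -> 225
LT 90: heading 225 -> 315
PU: pen up
PD: pen down
PU: pen up
Final: pos=(-7.243,6.243), heading=315, 1 segment(s) drawn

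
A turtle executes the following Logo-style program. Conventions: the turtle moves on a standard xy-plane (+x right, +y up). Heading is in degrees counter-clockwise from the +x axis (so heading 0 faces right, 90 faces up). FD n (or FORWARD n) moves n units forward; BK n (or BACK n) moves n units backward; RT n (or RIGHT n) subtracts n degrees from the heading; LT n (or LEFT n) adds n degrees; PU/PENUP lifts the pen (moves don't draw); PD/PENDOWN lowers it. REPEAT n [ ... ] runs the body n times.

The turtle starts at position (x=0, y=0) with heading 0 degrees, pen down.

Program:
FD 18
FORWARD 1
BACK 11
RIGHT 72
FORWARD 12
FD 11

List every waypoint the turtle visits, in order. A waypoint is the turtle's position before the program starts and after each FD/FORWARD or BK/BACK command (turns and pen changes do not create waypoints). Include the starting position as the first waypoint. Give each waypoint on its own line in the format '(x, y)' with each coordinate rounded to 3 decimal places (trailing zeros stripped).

Answer: (0, 0)
(18, 0)
(19, 0)
(8, 0)
(11.708, -11.413)
(15.107, -21.874)

Derivation:
Executing turtle program step by step:
Start: pos=(0,0), heading=0, pen down
FD 18: (0,0) -> (18,0) [heading=0, draw]
FD 1: (18,0) -> (19,0) [heading=0, draw]
BK 11: (19,0) -> (8,0) [heading=0, draw]
RT 72: heading 0 -> 288
FD 12: (8,0) -> (11.708,-11.413) [heading=288, draw]
FD 11: (11.708,-11.413) -> (15.107,-21.874) [heading=288, draw]
Final: pos=(15.107,-21.874), heading=288, 5 segment(s) drawn
Waypoints (6 total):
(0, 0)
(18, 0)
(19, 0)
(8, 0)
(11.708, -11.413)
(15.107, -21.874)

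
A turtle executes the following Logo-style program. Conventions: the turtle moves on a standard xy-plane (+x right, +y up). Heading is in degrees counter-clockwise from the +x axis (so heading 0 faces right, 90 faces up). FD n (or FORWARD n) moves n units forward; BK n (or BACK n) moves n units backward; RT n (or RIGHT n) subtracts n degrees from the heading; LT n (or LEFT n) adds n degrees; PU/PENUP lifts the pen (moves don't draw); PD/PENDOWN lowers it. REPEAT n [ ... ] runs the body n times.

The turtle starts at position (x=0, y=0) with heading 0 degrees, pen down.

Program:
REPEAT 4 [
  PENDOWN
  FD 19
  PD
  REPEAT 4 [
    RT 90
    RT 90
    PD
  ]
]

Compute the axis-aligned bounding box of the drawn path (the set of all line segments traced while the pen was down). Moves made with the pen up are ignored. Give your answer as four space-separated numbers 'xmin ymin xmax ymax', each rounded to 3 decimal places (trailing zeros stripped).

Executing turtle program step by step:
Start: pos=(0,0), heading=0, pen down
REPEAT 4 [
  -- iteration 1/4 --
  PD: pen down
  FD 19: (0,0) -> (19,0) [heading=0, draw]
  PD: pen down
  REPEAT 4 [
    -- iteration 1/4 --
    RT 90: heading 0 -> 270
    RT 90: heading 270 -> 180
    PD: pen down
    -- iteration 2/4 --
    RT 90: heading 180 -> 90
    RT 90: heading 90 -> 0
    PD: pen down
    -- iteration 3/4 --
    RT 90: heading 0 -> 270
    RT 90: heading 270 -> 180
    PD: pen down
    -- iteration 4/4 --
    RT 90: heading 180 -> 90
    RT 90: heading 90 -> 0
    PD: pen down
  ]
  -- iteration 2/4 --
  PD: pen down
  FD 19: (19,0) -> (38,0) [heading=0, draw]
  PD: pen down
  REPEAT 4 [
    -- iteration 1/4 --
    RT 90: heading 0 -> 270
    RT 90: heading 270 -> 180
    PD: pen down
    -- iteration 2/4 --
    RT 90: heading 180 -> 90
    RT 90: heading 90 -> 0
    PD: pen down
    -- iteration 3/4 --
    RT 90: heading 0 -> 270
    RT 90: heading 270 -> 180
    PD: pen down
    -- iteration 4/4 --
    RT 90: heading 180 -> 90
    RT 90: heading 90 -> 0
    PD: pen down
  ]
  -- iteration 3/4 --
  PD: pen down
  FD 19: (38,0) -> (57,0) [heading=0, draw]
  PD: pen down
  REPEAT 4 [
    -- iteration 1/4 --
    RT 90: heading 0 -> 270
    RT 90: heading 270 -> 180
    PD: pen down
    -- iteration 2/4 --
    RT 90: heading 180 -> 90
    RT 90: heading 90 -> 0
    PD: pen down
    -- iteration 3/4 --
    RT 90: heading 0 -> 270
    RT 90: heading 270 -> 180
    PD: pen down
    -- iteration 4/4 --
    RT 90: heading 180 -> 90
    RT 90: heading 90 -> 0
    PD: pen down
  ]
  -- iteration 4/4 --
  PD: pen down
  FD 19: (57,0) -> (76,0) [heading=0, draw]
  PD: pen down
  REPEAT 4 [
    -- iteration 1/4 --
    RT 90: heading 0 -> 270
    RT 90: heading 270 -> 180
    PD: pen down
    -- iteration 2/4 --
    RT 90: heading 180 -> 90
    RT 90: heading 90 -> 0
    PD: pen down
    -- iteration 3/4 --
    RT 90: heading 0 -> 270
    RT 90: heading 270 -> 180
    PD: pen down
    -- iteration 4/4 --
    RT 90: heading 180 -> 90
    RT 90: heading 90 -> 0
    PD: pen down
  ]
]
Final: pos=(76,0), heading=0, 4 segment(s) drawn

Segment endpoints: x in {0, 19, 38, 57, 76}, y in {0, 0, 0, 0}
xmin=0, ymin=0, xmax=76, ymax=0

Answer: 0 0 76 0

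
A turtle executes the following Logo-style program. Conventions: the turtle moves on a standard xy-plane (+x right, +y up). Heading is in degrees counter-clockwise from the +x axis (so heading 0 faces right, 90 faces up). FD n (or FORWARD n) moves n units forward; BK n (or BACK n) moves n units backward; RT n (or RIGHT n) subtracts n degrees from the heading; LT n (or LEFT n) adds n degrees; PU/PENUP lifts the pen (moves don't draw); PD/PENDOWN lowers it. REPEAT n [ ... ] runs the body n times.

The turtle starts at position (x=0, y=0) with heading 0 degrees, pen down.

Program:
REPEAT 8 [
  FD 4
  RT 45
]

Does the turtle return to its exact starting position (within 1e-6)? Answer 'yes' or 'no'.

Answer: yes

Derivation:
Executing turtle program step by step:
Start: pos=(0,0), heading=0, pen down
REPEAT 8 [
  -- iteration 1/8 --
  FD 4: (0,0) -> (4,0) [heading=0, draw]
  RT 45: heading 0 -> 315
  -- iteration 2/8 --
  FD 4: (4,0) -> (6.828,-2.828) [heading=315, draw]
  RT 45: heading 315 -> 270
  -- iteration 3/8 --
  FD 4: (6.828,-2.828) -> (6.828,-6.828) [heading=270, draw]
  RT 45: heading 270 -> 225
  -- iteration 4/8 --
  FD 4: (6.828,-6.828) -> (4,-9.657) [heading=225, draw]
  RT 45: heading 225 -> 180
  -- iteration 5/8 --
  FD 4: (4,-9.657) -> (0,-9.657) [heading=180, draw]
  RT 45: heading 180 -> 135
  -- iteration 6/8 --
  FD 4: (0,-9.657) -> (-2.828,-6.828) [heading=135, draw]
  RT 45: heading 135 -> 90
  -- iteration 7/8 --
  FD 4: (-2.828,-6.828) -> (-2.828,-2.828) [heading=90, draw]
  RT 45: heading 90 -> 45
  -- iteration 8/8 --
  FD 4: (-2.828,-2.828) -> (0,0) [heading=45, draw]
  RT 45: heading 45 -> 0
]
Final: pos=(0,0), heading=0, 8 segment(s) drawn

Start position: (0, 0)
Final position: (0, 0)
Distance = 0; < 1e-6 -> CLOSED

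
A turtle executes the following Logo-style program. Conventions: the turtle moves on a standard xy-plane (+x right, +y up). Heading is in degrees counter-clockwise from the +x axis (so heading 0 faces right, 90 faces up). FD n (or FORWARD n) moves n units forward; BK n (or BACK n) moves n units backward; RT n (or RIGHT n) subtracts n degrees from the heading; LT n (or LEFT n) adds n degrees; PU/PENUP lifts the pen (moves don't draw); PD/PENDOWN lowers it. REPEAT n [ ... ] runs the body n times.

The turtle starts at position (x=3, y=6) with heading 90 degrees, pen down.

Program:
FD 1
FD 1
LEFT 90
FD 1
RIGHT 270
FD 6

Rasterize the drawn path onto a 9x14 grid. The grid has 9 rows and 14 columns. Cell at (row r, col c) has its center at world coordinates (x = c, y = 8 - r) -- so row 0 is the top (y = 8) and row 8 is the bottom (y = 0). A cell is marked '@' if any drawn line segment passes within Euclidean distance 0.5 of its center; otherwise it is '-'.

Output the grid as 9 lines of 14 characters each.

Answer: --@@----------
--@@----------
--@@----------
--@-----------
--@-----------
--@-----------
--@-----------
--------------
--------------

Derivation:
Segment 0: (3,6) -> (3,7)
Segment 1: (3,7) -> (3,8)
Segment 2: (3,8) -> (2,8)
Segment 3: (2,8) -> (2,2)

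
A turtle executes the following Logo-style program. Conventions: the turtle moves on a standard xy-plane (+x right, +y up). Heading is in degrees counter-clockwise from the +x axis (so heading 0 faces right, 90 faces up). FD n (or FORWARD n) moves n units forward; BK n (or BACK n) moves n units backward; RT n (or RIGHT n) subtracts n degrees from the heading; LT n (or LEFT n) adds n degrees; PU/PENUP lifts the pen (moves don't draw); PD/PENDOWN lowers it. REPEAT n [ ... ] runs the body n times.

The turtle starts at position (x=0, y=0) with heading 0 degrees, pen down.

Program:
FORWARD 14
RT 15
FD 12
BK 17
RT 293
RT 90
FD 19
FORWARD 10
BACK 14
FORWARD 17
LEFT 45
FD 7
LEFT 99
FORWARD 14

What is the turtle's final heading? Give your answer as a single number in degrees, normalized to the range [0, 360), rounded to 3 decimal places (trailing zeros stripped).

Answer: 106

Derivation:
Executing turtle program step by step:
Start: pos=(0,0), heading=0, pen down
FD 14: (0,0) -> (14,0) [heading=0, draw]
RT 15: heading 0 -> 345
FD 12: (14,0) -> (25.591,-3.106) [heading=345, draw]
BK 17: (25.591,-3.106) -> (9.17,1.294) [heading=345, draw]
RT 293: heading 345 -> 52
RT 90: heading 52 -> 322
FD 19: (9.17,1.294) -> (24.143,-10.403) [heading=322, draw]
FD 10: (24.143,-10.403) -> (32.023,-16.56) [heading=322, draw]
BK 14: (32.023,-16.56) -> (20.991,-7.941) [heading=322, draw]
FD 17: (20.991,-7.941) -> (34.387,-18.407) [heading=322, draw]
LT 45: heading 322 -> 7
FD 7: (34.387,-18.407) -> (41.335,-17.554) [heading=7, draw]
LT 99: heading 7 -> 106
FD 14: (41.335,-17.554) -> (37.476,-4.096) [heading=106, draw]
Final: pos=(37.476,-4.096), heading=106, 9 segment(s) drawn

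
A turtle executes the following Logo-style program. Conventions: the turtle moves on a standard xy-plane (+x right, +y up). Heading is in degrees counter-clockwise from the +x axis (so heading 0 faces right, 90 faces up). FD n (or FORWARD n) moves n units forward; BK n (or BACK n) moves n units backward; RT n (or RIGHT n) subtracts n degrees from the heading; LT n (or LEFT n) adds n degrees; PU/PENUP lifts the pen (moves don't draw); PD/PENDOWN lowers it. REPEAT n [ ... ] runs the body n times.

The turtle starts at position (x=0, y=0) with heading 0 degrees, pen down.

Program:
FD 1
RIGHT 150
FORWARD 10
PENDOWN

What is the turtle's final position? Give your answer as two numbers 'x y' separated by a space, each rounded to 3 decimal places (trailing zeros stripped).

Executing turtle program step by step:
Start: pos=(0,0), heading=0, pen down
FD 1: (0,0) -> (1,0) [heading=0, draw]
RT 150: heading 0 -> 210
FD 10: (1,0) -> (-7.66,-5) [heading=210, draw]
PD: pen down
Final: pos=(-7.66,-5), heading=210, 2 segment(s) drawn

Answer: -7.66 -5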